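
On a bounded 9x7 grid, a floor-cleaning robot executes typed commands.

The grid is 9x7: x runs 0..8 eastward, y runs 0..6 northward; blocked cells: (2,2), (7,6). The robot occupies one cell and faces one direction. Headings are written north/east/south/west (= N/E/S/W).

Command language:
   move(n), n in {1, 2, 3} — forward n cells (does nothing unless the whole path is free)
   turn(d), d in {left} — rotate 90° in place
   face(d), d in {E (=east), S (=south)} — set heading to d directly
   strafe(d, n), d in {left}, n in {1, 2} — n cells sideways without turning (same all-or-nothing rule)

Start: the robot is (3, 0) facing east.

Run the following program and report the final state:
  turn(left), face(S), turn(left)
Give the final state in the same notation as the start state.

begin: (3, 0) facing east
1. turn(left) → (3, 0) facing north
2. face(S) → (3, 0) facing south
3. turn(left) → (3, 0) facing east

(3, 0) facing east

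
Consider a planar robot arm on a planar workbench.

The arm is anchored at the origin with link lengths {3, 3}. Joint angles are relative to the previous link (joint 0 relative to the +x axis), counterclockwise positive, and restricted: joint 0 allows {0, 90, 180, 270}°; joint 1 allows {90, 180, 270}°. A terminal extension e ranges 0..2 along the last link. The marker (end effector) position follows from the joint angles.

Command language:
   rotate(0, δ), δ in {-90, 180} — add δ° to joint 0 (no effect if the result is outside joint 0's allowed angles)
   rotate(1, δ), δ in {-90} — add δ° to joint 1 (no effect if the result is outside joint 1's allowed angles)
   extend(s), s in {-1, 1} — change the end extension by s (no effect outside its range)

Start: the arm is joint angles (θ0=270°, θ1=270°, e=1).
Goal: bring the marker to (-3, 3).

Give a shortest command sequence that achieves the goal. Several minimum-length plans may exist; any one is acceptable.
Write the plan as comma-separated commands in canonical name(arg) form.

rotate(0, -90), extend(-1)

initial: joint angles (θ0=270°, θ1=270°, e=1)
[1] after rotate(0, -90): joint angles (θ0=180°, θ1=270°, e=1)
[2] after extend(-1): joint angles (θ0=180°, θ1=270°, e=0)
minimal: 2 command(s), checked below 2.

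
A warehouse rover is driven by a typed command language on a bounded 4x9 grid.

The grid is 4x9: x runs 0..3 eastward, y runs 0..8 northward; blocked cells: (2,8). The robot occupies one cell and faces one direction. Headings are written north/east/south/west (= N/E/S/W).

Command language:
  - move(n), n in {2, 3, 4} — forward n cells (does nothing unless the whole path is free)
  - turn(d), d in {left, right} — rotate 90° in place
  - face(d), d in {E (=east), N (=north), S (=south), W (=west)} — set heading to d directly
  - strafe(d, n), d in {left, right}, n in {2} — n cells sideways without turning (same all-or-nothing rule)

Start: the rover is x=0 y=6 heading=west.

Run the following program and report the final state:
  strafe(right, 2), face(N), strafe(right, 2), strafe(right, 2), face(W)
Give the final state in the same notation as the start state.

x=0 y=8 heading=west

begin: x=0 y=6 heading=west
step 1 (strafe(right, 2)): x=0 y=8 heading=west
step 2 (face(N)): x=0 y=8 heading=north
step 3 (strafe(right, 2)): x=0 y=8 heading=north
step 4 (strafe(right, 2)): x=0 y=8 heading=north
step 5 (face(W)): x=0 y=8 heading=west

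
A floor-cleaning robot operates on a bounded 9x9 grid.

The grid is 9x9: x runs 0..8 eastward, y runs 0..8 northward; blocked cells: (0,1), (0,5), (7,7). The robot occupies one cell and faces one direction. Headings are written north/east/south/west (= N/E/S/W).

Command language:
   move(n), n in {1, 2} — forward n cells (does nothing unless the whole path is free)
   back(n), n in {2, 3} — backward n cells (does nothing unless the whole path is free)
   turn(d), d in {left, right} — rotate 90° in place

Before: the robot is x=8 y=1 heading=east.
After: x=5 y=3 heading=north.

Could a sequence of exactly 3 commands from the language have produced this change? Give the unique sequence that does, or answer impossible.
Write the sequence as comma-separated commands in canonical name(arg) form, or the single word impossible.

back(3), turn(left), move(2)

key: running move(2) before back(3) would end elsewhere — order is forced
t0: x=8 y=1 heading=east
[1] after back(3): x=5 y=1 heading=east
[2] after turn(left): x=5 y=1 heading=north
[3] after move(2): x=5 y=3 heading=north
no rival 3-sequence matches.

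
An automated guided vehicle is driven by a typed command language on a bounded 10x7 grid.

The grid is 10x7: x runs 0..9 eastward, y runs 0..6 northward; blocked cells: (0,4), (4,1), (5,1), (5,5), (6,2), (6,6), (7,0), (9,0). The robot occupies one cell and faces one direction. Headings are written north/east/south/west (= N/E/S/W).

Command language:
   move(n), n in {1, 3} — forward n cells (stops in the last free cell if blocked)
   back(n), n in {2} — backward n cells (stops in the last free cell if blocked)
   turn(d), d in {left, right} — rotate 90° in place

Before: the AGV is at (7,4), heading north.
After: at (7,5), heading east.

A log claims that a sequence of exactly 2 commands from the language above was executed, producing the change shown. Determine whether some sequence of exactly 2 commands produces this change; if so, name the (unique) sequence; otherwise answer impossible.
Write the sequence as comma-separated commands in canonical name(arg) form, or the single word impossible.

key: running turn(right) before move(1) would end elsewhere — order is forced
from: at (7,4), heading north
[1] after move(1): at (7,5), heading north
[2] after turn(right): at (7,5), heading east
no rival 2-sequence matches.

move(1), turn(right)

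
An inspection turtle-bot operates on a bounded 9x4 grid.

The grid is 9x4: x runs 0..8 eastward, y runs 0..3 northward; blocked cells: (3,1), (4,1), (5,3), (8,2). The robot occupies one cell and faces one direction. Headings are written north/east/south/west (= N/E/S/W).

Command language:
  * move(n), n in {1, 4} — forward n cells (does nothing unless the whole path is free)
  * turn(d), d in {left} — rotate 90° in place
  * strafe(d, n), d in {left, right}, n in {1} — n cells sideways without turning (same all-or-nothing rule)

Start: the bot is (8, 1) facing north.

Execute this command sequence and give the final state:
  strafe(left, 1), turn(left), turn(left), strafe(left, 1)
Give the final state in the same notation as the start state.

t0: (8, 1) facing north
[1] after strafe(left, 1): (7, 1) facing north
[2] after turn(left): (7, 1) facing west
[3] after turn(left): (7, 1) facing south
[4] after strafe(left, 1): (8, 1) facing south

(8, 1) facing south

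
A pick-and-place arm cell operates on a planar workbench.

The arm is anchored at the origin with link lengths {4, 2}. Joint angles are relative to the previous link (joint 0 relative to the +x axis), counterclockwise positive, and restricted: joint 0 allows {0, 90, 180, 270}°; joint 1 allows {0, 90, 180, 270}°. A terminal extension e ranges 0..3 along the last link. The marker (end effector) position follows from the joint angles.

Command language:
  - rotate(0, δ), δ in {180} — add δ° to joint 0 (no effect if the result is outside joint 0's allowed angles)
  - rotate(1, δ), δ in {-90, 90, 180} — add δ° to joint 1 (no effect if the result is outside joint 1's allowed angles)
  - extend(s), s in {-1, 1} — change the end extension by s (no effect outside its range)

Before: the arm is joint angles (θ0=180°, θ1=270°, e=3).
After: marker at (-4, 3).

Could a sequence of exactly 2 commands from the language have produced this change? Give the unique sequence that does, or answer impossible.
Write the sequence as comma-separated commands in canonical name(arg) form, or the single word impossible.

start: joint angles (θ0=180°, θ1=270°, e=3)
[1] after extend(-1): joint angles (θ0=180°, θ1=270°, e=2)
[2] after extend(-1): joint angles (θ0=180°, θ1=270°, e=1)
no rival 2-sequence matches.

extend(-1), extend(-1)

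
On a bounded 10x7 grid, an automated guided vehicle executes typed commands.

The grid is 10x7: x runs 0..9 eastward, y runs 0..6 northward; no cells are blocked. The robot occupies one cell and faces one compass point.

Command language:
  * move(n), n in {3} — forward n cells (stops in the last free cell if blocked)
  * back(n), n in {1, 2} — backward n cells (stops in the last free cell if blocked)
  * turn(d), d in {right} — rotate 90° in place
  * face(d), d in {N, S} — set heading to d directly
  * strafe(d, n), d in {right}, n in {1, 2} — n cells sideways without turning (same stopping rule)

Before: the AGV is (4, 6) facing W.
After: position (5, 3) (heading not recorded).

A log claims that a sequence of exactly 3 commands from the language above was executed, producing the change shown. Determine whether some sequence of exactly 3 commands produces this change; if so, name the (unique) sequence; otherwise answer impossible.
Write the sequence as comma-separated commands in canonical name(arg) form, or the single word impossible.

back(1), face(S), move(3)

key: running move(3) before back(1) would end elsewhere — order is forced
t0: (4, 6) facing W
step 1 (back(1)): (5, 6) facing W
step 2 (face(S)): (5, 6) facing S
step 3 (move(3)): (5, 3) facing S
no other 3-command option fits: unique.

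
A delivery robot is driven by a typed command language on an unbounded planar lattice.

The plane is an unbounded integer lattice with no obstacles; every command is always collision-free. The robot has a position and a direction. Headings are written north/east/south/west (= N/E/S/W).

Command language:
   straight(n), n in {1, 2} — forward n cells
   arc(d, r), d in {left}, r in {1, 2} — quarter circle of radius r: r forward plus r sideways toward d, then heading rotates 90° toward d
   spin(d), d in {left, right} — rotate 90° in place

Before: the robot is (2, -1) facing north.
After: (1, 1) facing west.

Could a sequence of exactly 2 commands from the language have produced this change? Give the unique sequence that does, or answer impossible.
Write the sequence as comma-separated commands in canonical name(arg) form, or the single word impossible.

straight(1), arc(left, 1)

key: position moved to (1,1) AND the heading swung to W — translation plus rotation needed
initial: (2, -1) facing north
t=1 straight(1) ⇒ (2, 0) facing north
t=2 arc(left, 1) ⇒ (1, 1) facing west
all 36 alternatives checked — unique.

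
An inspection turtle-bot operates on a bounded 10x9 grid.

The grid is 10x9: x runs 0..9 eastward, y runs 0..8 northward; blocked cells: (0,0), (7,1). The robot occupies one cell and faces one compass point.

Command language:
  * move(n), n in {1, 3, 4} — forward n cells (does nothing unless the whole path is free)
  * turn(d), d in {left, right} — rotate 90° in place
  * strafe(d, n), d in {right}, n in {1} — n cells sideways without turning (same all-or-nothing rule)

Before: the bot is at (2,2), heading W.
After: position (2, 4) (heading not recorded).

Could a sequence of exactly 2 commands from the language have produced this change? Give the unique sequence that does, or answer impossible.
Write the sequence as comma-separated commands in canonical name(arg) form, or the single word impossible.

strafe(right, 1), strafe(right, 1)

t0: at (2,2), heading W
[1] after strafe(right, 1): at (2,3), heading W
[2] after strafe(right, 1): at (2,4), heading W
no other 2-command option fits: unique.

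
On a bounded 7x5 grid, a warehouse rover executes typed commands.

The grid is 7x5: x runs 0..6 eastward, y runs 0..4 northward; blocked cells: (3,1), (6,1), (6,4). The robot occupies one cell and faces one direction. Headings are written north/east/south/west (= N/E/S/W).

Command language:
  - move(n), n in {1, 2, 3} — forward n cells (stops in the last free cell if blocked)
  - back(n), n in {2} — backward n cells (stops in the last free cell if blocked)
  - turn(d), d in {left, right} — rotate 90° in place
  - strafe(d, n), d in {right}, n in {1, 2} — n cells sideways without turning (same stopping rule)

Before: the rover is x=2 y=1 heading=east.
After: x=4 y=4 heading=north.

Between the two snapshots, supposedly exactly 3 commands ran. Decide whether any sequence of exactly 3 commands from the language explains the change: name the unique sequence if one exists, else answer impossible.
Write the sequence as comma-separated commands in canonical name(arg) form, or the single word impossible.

turn(left), move(3), strafe(right, 2)

key: order matters: swapping turn(left) and strafe(right, 2) lands elsewhere
start: x=2 y=1 heading=east
t=1 turn(left) ⇒ x=2 y=1 heading=north
t=2 move(3) ⇒ x=2 y=4 heading=north
t=3 strafe(right, 2) ⇒ x=4 y=4 heading=north
uniquely the one of 512 3-step routes that fits.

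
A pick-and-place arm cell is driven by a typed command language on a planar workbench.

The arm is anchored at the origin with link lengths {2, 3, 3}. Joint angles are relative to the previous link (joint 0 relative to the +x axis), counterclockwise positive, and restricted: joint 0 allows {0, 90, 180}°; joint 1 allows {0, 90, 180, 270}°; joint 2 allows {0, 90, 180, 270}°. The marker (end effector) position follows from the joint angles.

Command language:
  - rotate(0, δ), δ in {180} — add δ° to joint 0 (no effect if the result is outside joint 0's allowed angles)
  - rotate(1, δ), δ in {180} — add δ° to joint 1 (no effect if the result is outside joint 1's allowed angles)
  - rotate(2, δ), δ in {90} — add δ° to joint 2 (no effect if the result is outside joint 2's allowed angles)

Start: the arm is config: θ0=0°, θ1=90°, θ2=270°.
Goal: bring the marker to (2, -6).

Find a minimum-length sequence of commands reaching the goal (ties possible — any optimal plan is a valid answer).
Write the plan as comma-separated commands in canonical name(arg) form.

rotate(1, 180), rotate(2, 90)

begin: config: θ0=0°, θ1=90°, θ2=270°
t=1 rotate(1, 180) ⇒ config: θ0=0°, θ1=270°, θ2=270°
t=2 rotate(2, 90) ⇒ config: θ0=0°, θ1=270°, θ2=0°
shorter routes all fall short; 2 is best.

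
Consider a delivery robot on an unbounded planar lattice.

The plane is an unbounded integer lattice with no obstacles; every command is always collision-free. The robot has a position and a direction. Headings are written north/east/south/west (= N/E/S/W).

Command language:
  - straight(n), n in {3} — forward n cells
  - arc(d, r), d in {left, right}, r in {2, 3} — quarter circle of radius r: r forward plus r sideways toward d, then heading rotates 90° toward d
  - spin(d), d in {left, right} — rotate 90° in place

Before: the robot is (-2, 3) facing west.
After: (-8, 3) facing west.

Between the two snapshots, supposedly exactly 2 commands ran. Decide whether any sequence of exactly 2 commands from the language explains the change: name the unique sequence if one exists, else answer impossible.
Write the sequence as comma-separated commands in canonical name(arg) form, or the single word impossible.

straight(3), straight(3)

key: heading stays W — no command in the sequence turns
from: (-2, 3) facing west
[1] after straight(3): (-5, 3) facing west
[2] after straight(3): (-8, 3) facing west
uniquely the one of 49 2-step routes that fits.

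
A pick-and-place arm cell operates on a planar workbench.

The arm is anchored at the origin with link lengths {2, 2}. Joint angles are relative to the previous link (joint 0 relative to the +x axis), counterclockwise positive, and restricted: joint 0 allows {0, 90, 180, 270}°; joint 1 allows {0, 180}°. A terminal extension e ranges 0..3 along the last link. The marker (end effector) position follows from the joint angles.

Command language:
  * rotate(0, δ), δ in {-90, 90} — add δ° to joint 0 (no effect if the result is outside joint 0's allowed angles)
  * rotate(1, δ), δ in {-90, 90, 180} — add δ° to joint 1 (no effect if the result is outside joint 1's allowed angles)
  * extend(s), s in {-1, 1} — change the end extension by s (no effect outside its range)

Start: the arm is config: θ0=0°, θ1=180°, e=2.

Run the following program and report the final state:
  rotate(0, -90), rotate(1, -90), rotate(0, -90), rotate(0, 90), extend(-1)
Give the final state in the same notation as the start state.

from: config: θ0=0°, θ1=180°, e=2
[1] after rotate(0, -90): config: θ0=270°, θ1=180°, e=2
[2] after rotate(1, -90): config: θ0=270°, θ1=180°, e=2
[3] after rotate(0, -90): config: θ0=180°, θ1=180°, e=2
[4] after rotate(0, 90): config: θ0=270°, θ1=180°, e=2
[5] after extend(-1): config: θ0=270°, θ1=180°, e=1

config: θ0=270°, θ1=180°, e=1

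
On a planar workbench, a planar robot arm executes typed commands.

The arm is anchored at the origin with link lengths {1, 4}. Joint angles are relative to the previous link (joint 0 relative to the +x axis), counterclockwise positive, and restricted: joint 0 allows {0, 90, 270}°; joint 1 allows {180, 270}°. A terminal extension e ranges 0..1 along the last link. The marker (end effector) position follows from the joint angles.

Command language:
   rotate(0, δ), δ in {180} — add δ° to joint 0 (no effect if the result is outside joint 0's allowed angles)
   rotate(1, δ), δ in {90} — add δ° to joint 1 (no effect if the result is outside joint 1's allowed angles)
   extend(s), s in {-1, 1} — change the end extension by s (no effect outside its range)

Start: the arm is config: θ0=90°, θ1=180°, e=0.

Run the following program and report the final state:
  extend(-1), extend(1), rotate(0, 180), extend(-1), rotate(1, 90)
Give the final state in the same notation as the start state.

config: θ0=270°, θ1=270°, e=0

t0: config: θ0=90°, θ1=180°, e=0
step 1 (extend(-1)): config: θ0=90°, θ1=180°, e=0
step 2 (extend(1)): config: θ0=90°, θ1=180°, e=1
step 3 (rotate(0, 180)): config: θ0=270°, θ1=180°, e=1
step 4 (extend(-1)): config: θ0=270°, θ1=180°, e=0
step 5 (rotate(1, 90)): config: θ0=270°, θ1=270°, e=0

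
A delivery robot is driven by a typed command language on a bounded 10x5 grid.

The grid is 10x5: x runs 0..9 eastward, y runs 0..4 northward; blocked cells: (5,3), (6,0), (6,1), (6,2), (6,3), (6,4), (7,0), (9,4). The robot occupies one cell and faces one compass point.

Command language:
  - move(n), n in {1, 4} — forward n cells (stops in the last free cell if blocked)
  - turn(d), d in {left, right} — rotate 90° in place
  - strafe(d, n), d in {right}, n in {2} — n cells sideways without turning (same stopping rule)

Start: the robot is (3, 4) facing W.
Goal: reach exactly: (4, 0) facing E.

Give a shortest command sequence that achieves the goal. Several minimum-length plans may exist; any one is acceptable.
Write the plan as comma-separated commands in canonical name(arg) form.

begin: (3, 4) facing W
1. turn(left) → (3, 4) facing S
2. move(4) → (3, 0) facing S
3. turn(left) → (3, 0) facing E
4. move(1) → (4, 0) facing E
nothing shorter than 4 reaches the goal.

turn(left), move(4), turn(left), move(1)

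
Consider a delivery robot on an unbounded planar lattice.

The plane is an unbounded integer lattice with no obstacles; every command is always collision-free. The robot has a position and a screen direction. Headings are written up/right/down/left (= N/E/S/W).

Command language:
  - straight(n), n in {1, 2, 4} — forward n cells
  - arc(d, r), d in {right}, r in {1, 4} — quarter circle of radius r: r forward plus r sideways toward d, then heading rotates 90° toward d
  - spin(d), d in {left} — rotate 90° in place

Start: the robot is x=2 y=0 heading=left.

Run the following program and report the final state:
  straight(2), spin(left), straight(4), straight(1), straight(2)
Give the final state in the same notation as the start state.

x=0 y=-7 heading=down

begin: x=2 y=0 heading=left
1. straight(2) → x=0 y=0 heading=left
2. spin(left) → x=0 y=0 heading=down
3. straight(4) → x=0 y=-4 heading=down
4. straight(1) → x=0 y=-5 heading=down
5. straight(2) → x=0 y=-7 heading=down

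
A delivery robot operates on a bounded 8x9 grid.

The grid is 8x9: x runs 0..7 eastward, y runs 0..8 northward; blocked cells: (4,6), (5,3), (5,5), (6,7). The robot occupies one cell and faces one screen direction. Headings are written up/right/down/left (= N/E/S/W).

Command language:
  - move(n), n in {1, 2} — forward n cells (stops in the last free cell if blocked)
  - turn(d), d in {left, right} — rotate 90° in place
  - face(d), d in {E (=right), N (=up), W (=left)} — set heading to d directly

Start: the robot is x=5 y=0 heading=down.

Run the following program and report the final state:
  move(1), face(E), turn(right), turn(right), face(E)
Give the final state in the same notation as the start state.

from: x=5 y=0 heading=down
step 1 (move(1)): x=5 y=0 heading=down
step 2 (face(E)): x=5 y=0 heading=right
step 3 (turn(right)): x=5 y=0 heading=down
step 4 (turn(right)): x=5 y=0 heading=left
step 5 (face(E)): x=5 y=0 heading=right

x=5 y=0 heading=right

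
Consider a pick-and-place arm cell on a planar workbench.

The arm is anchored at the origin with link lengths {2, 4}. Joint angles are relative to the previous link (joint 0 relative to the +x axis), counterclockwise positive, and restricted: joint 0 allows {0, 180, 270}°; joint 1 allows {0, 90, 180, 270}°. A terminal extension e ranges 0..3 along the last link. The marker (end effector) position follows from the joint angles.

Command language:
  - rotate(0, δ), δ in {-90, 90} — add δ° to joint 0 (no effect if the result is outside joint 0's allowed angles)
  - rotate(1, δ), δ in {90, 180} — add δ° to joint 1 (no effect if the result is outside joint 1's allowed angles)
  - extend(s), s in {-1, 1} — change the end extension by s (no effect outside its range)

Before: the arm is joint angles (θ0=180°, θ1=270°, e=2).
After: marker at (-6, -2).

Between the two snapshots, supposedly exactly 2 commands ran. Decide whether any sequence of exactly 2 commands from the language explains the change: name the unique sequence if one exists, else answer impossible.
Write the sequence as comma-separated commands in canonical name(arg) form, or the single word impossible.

key: running rotate(0, 90) before rotate(0, -90) would end elsewhere — order is forced
from: joint angles (θ0=180°, θ1=270°, e=2)
t=1 rotate(0, -90) ⇒ joint angles (θ0=180°, θ1=270°, e=2)
t=2 rotate(0, 90) ⇒ joint angles (θ0=270°, θ1=270°, e=2)
no rival 2-sequence matches.

rotate(0, -90), rotate(0, 90)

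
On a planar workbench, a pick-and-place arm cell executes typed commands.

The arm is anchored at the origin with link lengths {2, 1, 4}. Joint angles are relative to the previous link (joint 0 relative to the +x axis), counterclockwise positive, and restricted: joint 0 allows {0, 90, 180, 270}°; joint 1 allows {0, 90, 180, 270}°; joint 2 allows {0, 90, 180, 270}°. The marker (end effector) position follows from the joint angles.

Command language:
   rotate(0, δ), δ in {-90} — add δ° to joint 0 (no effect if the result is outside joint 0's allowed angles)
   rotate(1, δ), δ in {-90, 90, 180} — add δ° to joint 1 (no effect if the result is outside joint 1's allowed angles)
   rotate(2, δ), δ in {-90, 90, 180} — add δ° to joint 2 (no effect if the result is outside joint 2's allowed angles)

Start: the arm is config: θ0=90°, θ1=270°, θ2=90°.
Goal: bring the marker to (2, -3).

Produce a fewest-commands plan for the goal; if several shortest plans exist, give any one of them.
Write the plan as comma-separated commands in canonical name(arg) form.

rotate(2, 90), rotate(1, 180), rotate(0, -90)

begin: config: θ0=90°, θ1=270°, θ2=90°
[1] after rotate(2, 90): config: θ0=90°, θ1=270°, θ2=180°
[2] after rotate(1, 180): config: θ0=90°, θ1=90°, θ2=180°
[3] after rotate(0, -90): config: θ0=0°, θ1=90°, θ2=180°
minimal: 3 command(s), checked below 3.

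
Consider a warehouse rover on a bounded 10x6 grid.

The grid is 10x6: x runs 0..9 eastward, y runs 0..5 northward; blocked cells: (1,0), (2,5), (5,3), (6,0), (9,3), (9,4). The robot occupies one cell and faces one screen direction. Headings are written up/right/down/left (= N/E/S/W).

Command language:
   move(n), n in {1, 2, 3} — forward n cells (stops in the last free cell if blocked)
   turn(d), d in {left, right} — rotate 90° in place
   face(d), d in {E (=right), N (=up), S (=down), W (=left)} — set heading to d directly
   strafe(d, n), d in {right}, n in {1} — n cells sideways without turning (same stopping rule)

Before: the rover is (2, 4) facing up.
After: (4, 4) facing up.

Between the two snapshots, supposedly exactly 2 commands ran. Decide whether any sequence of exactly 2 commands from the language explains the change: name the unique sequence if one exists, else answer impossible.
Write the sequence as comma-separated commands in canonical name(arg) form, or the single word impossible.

key: still facing N at the end — nothing in the sequence rotates
t0: (2, 4) facing up
1. strafe(right, 1) → (3, 4) facing up
2. strafe(right, 1) → (4, 4) facing up
no other 2-command option fits: unique.

strafe(right, 1), strafe(right, 1)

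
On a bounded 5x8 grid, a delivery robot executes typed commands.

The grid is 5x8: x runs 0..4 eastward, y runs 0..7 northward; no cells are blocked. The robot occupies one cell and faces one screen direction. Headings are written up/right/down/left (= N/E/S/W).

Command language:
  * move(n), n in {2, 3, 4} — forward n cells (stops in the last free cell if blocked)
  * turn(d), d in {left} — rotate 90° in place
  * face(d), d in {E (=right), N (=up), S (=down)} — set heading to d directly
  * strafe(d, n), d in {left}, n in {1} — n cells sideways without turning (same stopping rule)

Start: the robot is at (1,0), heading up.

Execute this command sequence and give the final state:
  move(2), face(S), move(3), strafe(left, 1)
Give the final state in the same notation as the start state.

t0: at (1,0), heading up
t=1 move(2) ⇒ at (1,2), heading up
t=2 face(S) ⇒ at (1,2), heading down
t=3 move(3) ⇒ at (1,0), heading down
t=4 strafe(left, 1) ⇒ at (2,0), heading down

at (2,0), heading down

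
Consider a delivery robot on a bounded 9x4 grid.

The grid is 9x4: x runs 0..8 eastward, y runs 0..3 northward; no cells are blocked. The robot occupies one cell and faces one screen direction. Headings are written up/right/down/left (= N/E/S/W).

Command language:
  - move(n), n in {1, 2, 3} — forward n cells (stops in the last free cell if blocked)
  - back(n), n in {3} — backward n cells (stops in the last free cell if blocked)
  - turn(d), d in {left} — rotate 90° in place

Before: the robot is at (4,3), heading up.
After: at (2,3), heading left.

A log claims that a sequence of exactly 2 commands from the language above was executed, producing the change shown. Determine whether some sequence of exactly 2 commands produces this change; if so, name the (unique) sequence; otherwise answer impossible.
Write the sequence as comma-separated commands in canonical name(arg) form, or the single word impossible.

key: running move(2) before turn(left) would end elsewhere — order is forced
begin: at (4,3), heading up
step 1 (turn(left)): at (4,3), heading left
step 2 (move(2)): at (2,3), heading left
all 25 alternatives checked — unique.

turn(left), move(2)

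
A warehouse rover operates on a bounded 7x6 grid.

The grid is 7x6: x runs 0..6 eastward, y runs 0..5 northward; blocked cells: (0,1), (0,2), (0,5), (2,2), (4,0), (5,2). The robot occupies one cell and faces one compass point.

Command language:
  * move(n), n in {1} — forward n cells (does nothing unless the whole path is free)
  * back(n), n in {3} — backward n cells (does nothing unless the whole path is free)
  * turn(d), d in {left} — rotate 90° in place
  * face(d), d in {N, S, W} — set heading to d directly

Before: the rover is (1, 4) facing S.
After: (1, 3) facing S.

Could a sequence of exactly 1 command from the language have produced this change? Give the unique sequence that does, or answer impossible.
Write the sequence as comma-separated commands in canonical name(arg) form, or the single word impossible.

move(1)

key: heading stays S — the single command does not turn
initial: (1, 4) facing S
[1] after move(1): (1, 3) facing S
uniquely the one of 6 1-step routes that fits.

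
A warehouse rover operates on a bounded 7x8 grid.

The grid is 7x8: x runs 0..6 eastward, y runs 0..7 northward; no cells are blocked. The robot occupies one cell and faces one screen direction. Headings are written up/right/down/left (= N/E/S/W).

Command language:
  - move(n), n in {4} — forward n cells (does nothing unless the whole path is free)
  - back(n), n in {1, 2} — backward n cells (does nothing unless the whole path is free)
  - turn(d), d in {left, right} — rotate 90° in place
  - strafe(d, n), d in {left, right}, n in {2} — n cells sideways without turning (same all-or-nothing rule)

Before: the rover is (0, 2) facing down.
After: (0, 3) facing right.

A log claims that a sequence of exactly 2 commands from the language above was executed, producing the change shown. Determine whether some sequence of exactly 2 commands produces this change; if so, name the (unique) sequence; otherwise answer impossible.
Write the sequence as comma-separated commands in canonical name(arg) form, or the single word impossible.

key: running turn(left) before back(1) would end elsewhere — order is forced
t0: (0, 2) facing down
[1] after back(1): (0, 3) facing down
[2] after turn(left): (0, 3) facing right
no rival 2-sequence matches.

back(1), turn(left)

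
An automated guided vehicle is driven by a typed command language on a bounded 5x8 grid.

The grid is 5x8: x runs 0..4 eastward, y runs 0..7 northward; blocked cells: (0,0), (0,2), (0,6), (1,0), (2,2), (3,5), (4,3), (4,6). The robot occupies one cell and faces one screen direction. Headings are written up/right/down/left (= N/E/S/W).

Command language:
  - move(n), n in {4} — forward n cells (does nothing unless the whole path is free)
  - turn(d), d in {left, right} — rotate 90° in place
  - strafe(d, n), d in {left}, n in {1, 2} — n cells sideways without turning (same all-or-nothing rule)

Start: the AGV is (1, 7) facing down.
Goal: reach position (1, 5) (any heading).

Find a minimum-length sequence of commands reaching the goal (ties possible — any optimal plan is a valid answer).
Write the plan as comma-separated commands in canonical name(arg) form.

initial: (1, 7) facing down
[1] after turn(right): (1, 7) facing left
[2] after strafe(left, 2): (1, 5) facing left
minimal: 2 command(s), checked below 2.

turn(right), strafe(left, 2)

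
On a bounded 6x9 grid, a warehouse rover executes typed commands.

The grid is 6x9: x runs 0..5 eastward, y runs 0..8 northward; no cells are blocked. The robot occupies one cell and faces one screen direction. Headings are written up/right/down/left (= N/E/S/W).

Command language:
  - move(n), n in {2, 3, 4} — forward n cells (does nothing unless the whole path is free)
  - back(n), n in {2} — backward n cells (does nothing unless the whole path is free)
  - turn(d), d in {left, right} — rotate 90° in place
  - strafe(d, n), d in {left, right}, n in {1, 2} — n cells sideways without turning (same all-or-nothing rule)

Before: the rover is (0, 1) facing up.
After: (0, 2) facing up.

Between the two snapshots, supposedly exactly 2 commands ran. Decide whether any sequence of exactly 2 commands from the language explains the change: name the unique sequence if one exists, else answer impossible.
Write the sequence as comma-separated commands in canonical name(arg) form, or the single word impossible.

move(3), back(2)

key: running back(2) before move(3) would end elsewhere — order is forced
initial: (0, 1) facing up
step 1 (move(3)): (0, 4) facing up
step 2 (back(2)): (0, 2) facing up
no rival 2-sequence matches.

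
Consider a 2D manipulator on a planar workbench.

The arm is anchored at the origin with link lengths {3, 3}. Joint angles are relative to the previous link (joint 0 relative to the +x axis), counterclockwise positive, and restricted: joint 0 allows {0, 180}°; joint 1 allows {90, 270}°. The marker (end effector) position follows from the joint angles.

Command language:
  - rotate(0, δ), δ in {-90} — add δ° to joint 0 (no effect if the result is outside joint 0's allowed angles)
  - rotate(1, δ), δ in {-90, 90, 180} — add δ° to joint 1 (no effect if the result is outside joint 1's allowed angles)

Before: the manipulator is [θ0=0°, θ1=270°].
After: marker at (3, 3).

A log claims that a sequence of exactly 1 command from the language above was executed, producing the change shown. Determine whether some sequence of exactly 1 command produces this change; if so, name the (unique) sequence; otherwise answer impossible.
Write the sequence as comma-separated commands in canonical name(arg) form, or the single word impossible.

initial: [θ0=0°, θ1=270°]
t=1 rotate(1, 180) ⇒ [θ0=0°, θ1=90°]
no other 1-command option fits: unique.

rotate(1, 180)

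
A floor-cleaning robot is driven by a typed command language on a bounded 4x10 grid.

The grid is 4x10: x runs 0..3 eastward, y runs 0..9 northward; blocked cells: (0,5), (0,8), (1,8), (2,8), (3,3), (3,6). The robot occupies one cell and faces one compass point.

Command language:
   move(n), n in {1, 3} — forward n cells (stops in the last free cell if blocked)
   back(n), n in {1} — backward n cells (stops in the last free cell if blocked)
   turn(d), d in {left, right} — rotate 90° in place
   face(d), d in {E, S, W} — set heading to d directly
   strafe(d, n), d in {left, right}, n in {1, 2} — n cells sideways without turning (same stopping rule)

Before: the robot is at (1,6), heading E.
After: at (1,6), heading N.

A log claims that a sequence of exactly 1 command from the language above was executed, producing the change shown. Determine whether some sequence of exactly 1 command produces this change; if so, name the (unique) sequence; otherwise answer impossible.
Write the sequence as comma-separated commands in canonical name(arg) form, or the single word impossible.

turn(left)

key: (1,6) unchanged — the single command moves nothing
start: at (1,6), heading E
t=1 turn(left) ⇒ at (1,6), heading N
no rival 1-sequence matches.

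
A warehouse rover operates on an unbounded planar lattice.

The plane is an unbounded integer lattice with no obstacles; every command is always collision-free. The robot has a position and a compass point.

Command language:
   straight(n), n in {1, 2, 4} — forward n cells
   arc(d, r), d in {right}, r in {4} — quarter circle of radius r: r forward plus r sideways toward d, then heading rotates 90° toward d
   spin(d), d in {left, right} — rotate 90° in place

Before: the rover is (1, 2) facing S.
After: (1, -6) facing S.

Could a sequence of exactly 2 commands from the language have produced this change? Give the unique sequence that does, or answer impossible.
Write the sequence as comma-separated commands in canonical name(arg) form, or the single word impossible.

key: still facing S at the end — nothing in the sequence rotates
from: (1, 2) facing S
step 1 (straight(4)): (1, -2) facing S
step 2 (straight(4)): (1, -6) facing S
uniquely the one of 36 2-step routes that fits.

straight(4), straight(4)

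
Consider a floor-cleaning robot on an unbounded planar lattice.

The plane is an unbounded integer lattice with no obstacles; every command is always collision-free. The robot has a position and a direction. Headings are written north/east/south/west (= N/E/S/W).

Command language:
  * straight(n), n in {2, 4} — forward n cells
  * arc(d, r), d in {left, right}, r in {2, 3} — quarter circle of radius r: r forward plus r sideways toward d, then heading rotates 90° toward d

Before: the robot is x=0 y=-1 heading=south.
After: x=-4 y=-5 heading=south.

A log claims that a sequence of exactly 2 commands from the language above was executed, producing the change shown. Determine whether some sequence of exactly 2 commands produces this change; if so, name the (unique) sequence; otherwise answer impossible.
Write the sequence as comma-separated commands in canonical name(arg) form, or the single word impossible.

key: heading stays S — rotations cancel among the 2 commands
initial: x=0 y=-1 heading=south
1. arc(right, 2) → x=-2 y=-3 heading=west
2. arc(left, 2) → x=-4 y=-5 heading=south
no rival 2-sequence matches.

arc(right, 2), arc(left, 2)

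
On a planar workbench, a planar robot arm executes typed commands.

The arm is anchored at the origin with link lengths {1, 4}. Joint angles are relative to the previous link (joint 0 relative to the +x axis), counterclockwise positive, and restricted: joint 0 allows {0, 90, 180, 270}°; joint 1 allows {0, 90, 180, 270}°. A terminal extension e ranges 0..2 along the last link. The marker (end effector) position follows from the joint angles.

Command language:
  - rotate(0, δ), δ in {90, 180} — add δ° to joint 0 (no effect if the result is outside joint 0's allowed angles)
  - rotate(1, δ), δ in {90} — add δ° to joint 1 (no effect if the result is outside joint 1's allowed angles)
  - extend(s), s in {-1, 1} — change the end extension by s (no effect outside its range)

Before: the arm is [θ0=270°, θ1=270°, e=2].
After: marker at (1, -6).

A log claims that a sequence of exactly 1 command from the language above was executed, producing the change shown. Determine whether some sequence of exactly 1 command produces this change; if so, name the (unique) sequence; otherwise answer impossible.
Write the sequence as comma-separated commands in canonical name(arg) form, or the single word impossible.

start: [θ0=270°, θ1=270°, e=2]
step 1 (rotate(0, 90)): [θ0=0°, θ1=270°, e=2]
uniquely the one of 5 1-step routes that fits.

rotate(0, 90)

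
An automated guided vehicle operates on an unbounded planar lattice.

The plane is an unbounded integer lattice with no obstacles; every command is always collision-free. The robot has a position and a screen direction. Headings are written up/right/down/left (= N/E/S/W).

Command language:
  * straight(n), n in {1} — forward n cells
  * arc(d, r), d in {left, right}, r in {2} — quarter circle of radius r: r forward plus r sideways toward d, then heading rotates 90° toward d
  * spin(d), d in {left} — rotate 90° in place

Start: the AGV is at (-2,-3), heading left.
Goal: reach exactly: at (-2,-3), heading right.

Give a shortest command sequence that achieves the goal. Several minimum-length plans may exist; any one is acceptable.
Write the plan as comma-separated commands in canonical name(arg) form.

start: at (-2,-3), heading left
1. spin(left) → at (-2,-3), heading down
2. spin(left) → at (-2,-3), heading right
shorter routes all fall short; 2 is best.

spin(left), spin(left)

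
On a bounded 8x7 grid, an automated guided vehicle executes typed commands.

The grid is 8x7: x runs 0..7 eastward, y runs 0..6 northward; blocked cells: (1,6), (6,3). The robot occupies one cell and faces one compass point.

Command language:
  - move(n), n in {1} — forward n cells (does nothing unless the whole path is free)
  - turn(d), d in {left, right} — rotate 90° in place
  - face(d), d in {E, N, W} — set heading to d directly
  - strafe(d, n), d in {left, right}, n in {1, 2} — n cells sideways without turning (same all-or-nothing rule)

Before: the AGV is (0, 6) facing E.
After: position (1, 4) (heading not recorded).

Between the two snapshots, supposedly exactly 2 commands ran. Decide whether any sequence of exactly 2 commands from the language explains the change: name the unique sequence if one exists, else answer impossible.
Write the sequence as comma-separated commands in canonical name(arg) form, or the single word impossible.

strafe(right, 2), move(1)

key: running move(1) before strafe(right, 2) would end elsewhere — order is forced
initial: (0, 6) facing E
1. strafe(right, 2) → (0, 4) facing E
2. move(1) → (1, 4) facing E
no rival 2-sequence matches.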